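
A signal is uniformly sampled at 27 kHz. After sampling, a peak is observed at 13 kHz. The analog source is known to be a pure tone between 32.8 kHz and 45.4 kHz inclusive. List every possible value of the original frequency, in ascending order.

Frequencies that alias to 13 kHz are k·fs ± 13 kHz for integer k ≥ 0.
k=0: 13 kHz.
k=1: 14 kHz, 40 kHz.
k=2: 41 kHz, 67 kHz.
k=3: 68 kHz, 94 kHz.
Within [32.8 kHz, 45.4 kHz]: 40 kHz, 41 kHz.

40 kHz, 41 kHz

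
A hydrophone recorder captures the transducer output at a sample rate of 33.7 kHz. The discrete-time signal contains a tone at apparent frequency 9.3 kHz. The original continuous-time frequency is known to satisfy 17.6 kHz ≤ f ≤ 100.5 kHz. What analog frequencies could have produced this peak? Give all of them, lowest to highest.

Frequencies that alias to 9.3 kHz are k·fs ± 9.3 kHz for integer k ≥ 0.
k=0: 9.3 kHz.
k=1: 24.4 kHz, 43 kHz.
k=2: 58.1 kHz, 76.7 kHz.
k=3: 91.8 kHz, 110.4 kHz.
k=4: 125.5 kHz, 144.1 kHz.
Within [17.6 kHz, 100.5 kHz]: 24.4 kHz, 43 kHz, 58.1 kHz, 76.7 kHz, 91.8 kHz.

24.4 kHz, 43 kHz, 58.1 kHz, 76.7 kHz, 91.8 kHz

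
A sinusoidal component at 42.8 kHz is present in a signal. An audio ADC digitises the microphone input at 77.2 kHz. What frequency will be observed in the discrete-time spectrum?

34.4 kHz

42.8 kHz > fs/2 = 38.6 kHz, folds to fs − 42.8 kHz = 34.4 kHz.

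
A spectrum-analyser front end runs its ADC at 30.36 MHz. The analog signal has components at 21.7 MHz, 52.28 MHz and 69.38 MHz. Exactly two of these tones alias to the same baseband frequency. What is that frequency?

8.66 MHz

fs/2 = 15.18 MHz.
21.7 MHz > fs/2 = 15.18 MHz, folds to fs − 21.7 MHz = 8.66 MHz.
52.28 MHz mod fs = 21.92 MHz.
21.92 MHz > fs/2 = 15.18 MHz, folds to fs − 21.92 MHz = 8.44 MHz.
69.38 MHz mod fs = 8.66 MHz.
8.66 MHz ≤ fs/2 = 15.18 MHz, appears at 8.66 MHz.
21.7 MHz and 69.38 MHz both map to 8.66 MHz.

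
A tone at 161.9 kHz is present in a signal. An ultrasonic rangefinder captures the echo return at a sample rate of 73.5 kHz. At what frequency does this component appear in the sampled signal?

14.9 kHz

161.9 kHz mod fs = 14.9 kHz.
14.9 kHz ≤ fs/2 = 36.75 kHz, appears at 14.9 kHz.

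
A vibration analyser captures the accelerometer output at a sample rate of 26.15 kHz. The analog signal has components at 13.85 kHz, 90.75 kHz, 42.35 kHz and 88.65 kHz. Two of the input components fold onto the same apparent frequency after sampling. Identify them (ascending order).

13.85 kHz, 90.75 kHz

fs/2 = 13.075 kHz.
13.85 kHz > fs/2 = 13.075 kHz, folds to fs − 13.85 kHz = 12.3 kHz.
90.75 kHz mod fs = 12.3 kHz.
12.3 kHz ≤ fs/2 = 13.075 kHz, appears at 12.3 kHz.
42.35 kHz mod fs = 16.2 kHz.
16.2 kHz > fs/2 = 13.075 kHz, folds to fs − 16.2 kHz = 9.95 kHz.
88.65 kHz mod fs = 10.2 kHz.
10.2 kHz ≤ fs/2 = 13.075 kHz, appears at 10.2 kHz.
13.85 kHz and 90.75 kHz both map to 12.3 kHz.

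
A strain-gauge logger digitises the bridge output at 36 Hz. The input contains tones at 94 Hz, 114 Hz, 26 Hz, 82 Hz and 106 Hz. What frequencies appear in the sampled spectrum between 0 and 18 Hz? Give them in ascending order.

2 Hz, 6 Hz, 10 Hz, 14 Hz

fs/2 = 18 Hz.
94 Hz mod fs = 22 Hz.
22 Hz > fs/2 = 18 Hz, folds to fs − 22 Hz = 14 Hz.
114 Hz mod fs = 6 Hz.
6 Hz ≤ fs/2 = 18 Hz, appears at 6 Hz.
26 Hz > fs/2 = 18 Hz, folds to fs − 26 Hz = 10 Hz.
82 Hz mod fs = 10 Hz.
10 Hz ≤ fs/2 = 18 Hz, appears at 10 Hz.
106 Hz mod fs = 34 Hz.
34 Hz > fs/2 = 18 Hz, folds to fs − 34 Hz = 2 Hz.
Distinct values: {2 Hz, 6 Hz, 10 Hz, 14 Hz}.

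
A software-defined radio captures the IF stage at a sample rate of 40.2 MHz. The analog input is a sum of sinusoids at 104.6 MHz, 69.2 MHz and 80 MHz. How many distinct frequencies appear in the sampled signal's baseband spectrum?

fs/2 = 20.1 MHz.
104.6 MHz mod fs = 24.2 MHz.
24.2 MHz > fs/2 = 20.1 MHz, folds to fs − 24.2 MHz = 16 MHz.
69.2 MHz mod fs = 29 MHz.
29 MHz > fs/2 = 20.1 MHz, folds to fs − 29 MHz = 11.2 MHz.
80 MHz mod fs = 39.8 MHz.
39.8 MHz > fs/2 = 20.1 MHz, folds to fs − 39.8 MHz = 0.4 MHz.
Distinct values: {0.4 MHz, 11.2 MHz, 16 MHz} → 3.

3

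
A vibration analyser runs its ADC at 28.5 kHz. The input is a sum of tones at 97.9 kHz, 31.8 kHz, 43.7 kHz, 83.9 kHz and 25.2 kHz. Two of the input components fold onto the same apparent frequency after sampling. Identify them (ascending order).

fs/2 = 14.25 kHz.
97.9 kHz mod fs = 12.4 kHz.
12.4 kHz ≤ fs/2 = 14.25 kHz, appears at 12.4 kHz.
31.8 kHz mod fs = 3.3 kHz.
3.3 kHz ≤ fs/2 = 14.25 kHz, appears at 3.3 kHz.
43.7 kHz mod fs = 15.2 kHz.
15.2 kHz > fs/2 = 14.25 kHz, folds to fs − 15.2 kHz = 13.3 kHz.
83.9 kHz mod fs = 26.9 kHz.
26.9 kHz > fs/2 = 14.25 kHz, folds to fs − 26.9 kHz = 1.6 kHz.
25.2 kHz > fs/2 = 14.25 kHz, folds to fs − 25.2 kHz = 3.3 kHz.
25.2 kHz and 31.8 kHz both map to 3.3 kHz.

25.2 kHz, 31.8 kHz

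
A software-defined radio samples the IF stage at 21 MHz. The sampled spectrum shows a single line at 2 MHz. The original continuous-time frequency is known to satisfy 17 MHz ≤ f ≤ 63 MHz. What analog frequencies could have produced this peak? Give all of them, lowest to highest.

19 MHz, 23 MHz, 40 MHz, 44 MHz, 61 MHz

Frequencies that alias to 2 MHz are k·fs ± 2 MHz for integer k ≥ 0.
k=0: 2 MHz.
k=1: 19 MHz, 23 MHz.
k=2: 40 MHz, 44 MHz.
k=3: 61 MHz, 65 MHz.
k=4: 82 MHz, 86 MHz.
Within [17 MHz, 63 MHz]: 19 MHz, 23 MHz, 40 MHz, 44 MHz, 61 MHz.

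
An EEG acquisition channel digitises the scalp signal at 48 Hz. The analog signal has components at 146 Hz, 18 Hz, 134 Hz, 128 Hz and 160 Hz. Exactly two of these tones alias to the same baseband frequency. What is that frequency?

16 Hz

fs/2 = 24 Hz.
146 Hz mod fs = 2 Hz.
2 Hz ≤ fs/2 = 24 Hz, appears at 2 Hz.
18 Hz ≤ fs/2 = 24 Hz, passes unchanged.
134 Hz mod fs = 38 Hz.
38 Hz > fs/2 = 24 Hz, folds to fs − 38 Hz = 10 Hz.
128 Hz mod fs = 32 Hz.
32 Hz > fs/2 = 24 Hz, folds to fs − 32 Hz = 16 Hz.
160 Hz mod fs = 16 Hz.
16 Hz ≤ fs/2 = 24 Hz, appears at 16 Hz.
128 Hz and 160 Hz both map to 16 Hz.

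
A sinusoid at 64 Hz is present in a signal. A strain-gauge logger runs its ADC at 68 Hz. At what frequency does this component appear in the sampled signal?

64 Hz > fs/2 = 34 Hz, folds to fs − 64 Hz = 4 Hz.

4 Hz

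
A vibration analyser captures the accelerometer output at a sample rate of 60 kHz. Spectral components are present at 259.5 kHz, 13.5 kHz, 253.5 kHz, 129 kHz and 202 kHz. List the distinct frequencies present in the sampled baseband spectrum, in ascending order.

9 kHz, 13.5 kHz, 19.5 kHz, 22 kHz

fs/2 = 30 kHz.
259.5 kHz mod fs = 19.5 kHz.
19.5 kHz ≤ fs/2 = 30 kHz, appears at 19.5 kHz.
13.5 kHz ≤ fs/2 = 30 kHz, passes unchanged.
253.5 kHz mod fs = 13.5 kHz.
13.5 kHz ≤ fs/2 = 30 kHz, appears at 13.5 kHz.
129 kHz mod fs = 9 kHz.
9 kHz ≤ fs/2 = 30 kHz, appears at 9 kHz.
202 kHz mod fs = 22 kHz.
22 kHz ≤ fs/2 = 30 kHz, appears at 22 kHz.
Distinct values: {9 kHz, 13.5 kHz, 19.5 kHz, 22 kHz}.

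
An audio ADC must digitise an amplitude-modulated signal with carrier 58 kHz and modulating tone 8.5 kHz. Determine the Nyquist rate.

133 kHz

AM sidebands sit at fc ± fm = 49.5 kHz and 66.5 kHz.
Highest-frequency component: 66.5 kHz.
Nyquist rate = 2 × 66.5 kHz = 133 kHz.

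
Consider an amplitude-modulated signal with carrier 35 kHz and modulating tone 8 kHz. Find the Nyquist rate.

AM sidebands sit at fc ± fm = 27 kHz and 43 kHz.
Highest-frequency component: 43 kHz.
Nyquist rate = 2 × 43 kHz = 86 kHz.

86 kHz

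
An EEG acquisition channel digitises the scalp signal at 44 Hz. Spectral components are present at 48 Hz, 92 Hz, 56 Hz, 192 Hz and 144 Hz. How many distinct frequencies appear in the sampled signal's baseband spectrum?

fs/2 = 22 Hz.
48 Hz mod fs = 4 Hz.
4 Hz ≤ fs/2 = 22 Hz, appears at 4 Hz.
92 Hz mod fs = 4 Hz.
4 Hz ≤ fs/2 = 22 Hz, appears at 4 Hz.
56 Hz mod fs = 12 Hz.
12 Hz ≤ fs/2 = 22 Hz, appears at 12 Hz.
192 Hz mod fs = 16 Hz.
16 Hz ≤ fs/2 = 22 Hz, appears at 16 Hz.
144 Hz mod fs = 12 Hz.
12 Hz ≤ fs/2 = 22 Hz, appears at 12 Hz.
Distinct values: {4 Hz, 12 Hz, 16 Hz} → 3.

3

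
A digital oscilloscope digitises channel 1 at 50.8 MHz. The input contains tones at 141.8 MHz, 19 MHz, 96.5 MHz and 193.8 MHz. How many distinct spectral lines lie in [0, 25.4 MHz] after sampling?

4

fs/2 = 25.4 MHz.
141.8 MHz mod fs = 40.2 MHz.
40.2 MHz > fs/2 = 25.4 MHz, folds to fs − 40.2 MHz = 10.6 MHz.
19 MHz ≤ fs/2 = 25.4 MHz, passes unchanged.
96.5 MHz mod fs = 45.7 MHz.
45.7 MHz > fs/2 = 25.4 MHz, folds to fs − 45.7 MHz = 5.1 MHz.
193.8 MHz mod fs = 41.4 MHz.
41.4 MHz > fs/2 = 25.4 MHz, folds to fs − 41.4 MHz = 9.4 MHz.
Distinct values: {5.1 MHz, 9.4 MHz, 10.6 MHz, 19 MHz} → 4.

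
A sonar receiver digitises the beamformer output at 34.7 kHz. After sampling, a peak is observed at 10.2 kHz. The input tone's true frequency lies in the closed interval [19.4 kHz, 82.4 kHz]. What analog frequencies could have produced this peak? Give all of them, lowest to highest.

24.5 kHz, 44.9 kHz, 59.2 kHz, 79.6 kHz

Frequencies that alias to 10.2 kHz are k·fs ± 10.2 kHz for integer k ≥ 0.
k=0: 10.2 kHz.
k=1: 24.5 kHz, 44.9 kHz.
k=2: 59.2 kHz, 79.6 kHz.
k=3: 93.9 kHz, 114.3 kHz.
Within [19.4 kHz, 82.4 kHz]: 24.5 kHz, 44.9 kHz, 59.2 kHz, 79.6 kHz.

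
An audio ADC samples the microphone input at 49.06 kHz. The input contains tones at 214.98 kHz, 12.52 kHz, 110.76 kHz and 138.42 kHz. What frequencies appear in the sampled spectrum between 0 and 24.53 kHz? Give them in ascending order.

8.76 kHz, 12.52 kHz, 12.64 kHz, 18.74 kHz

fs/2 = 24.53 kHz.
214.98 kHz mod fs = 18.74 kHz.
18.74 kHz ≤ fs/2 = 24.53 kHz, appears at 18.74 kHz.
12.52 kHz ≤ fs/2 = 24.53 kHz, passes unchanged.
110.76 kHz mod fs = 12.64 kHz.
12.64 kHz ≤ fs/2 = 24.53 kHz, appears at 12.64 kHz.
138.42 kHz mod fs = 40.3 kHz.
40.3 kHz > fs/2 = 24.53 kHz, folds to fs − 40.3 kHz = 8.76 kHz.
Distinct values: {8.76 kHz, 12.52 kHz, 12.64 kHz, 18.74 kHz}.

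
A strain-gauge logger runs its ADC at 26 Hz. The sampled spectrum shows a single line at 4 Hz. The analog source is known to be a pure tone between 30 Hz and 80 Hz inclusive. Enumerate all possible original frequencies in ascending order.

Frequencies that alias to 4 Hz are k·fs ± 4 Hz for integer k ≥ 0.
k=0: 4 Hz.
k=1: 22 Hz, 30 Hz.
k=2: 48 Hz, 56 Hz.
k=3: 74 Hz, 82 Hz.
k=4: 100 Hz, 108 Hz.
Within [30 Hz, 80 Hz]: 30 Hz, 48 Hz, 56 Hz, 74 Hz.

30 Hz, 48 Hz, 56 Hz, 74 Hz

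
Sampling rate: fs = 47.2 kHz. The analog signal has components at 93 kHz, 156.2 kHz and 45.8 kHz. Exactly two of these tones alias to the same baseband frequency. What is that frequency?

fs/2 = 23.6 kHz.
93 kHz mod fs = 45.8 kHz.
45.8 kHz > fs/2 = 23.6 kHz, folds to fs − 45.8 kHz = 1.4 kHz.
156.2 kHz mod fs = 14.6 kHz.
14.6 kHz ≤ fs/2 = 23.6 kHz, appears at 14.6 kHz.
45.8 kHz > fs/2 = 23.6 kHz, folds to fs − 45.8 kHz = 1.4 kHz.
45.8 kHz and 93 kHz both map to 1.4 kHz.

1.4 kHz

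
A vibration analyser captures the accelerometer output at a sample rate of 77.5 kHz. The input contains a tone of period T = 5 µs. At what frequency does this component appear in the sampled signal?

T = 5 µs → f = 1/T = 200 kHz.
200 kHz mod fs = 45 kHz.
45 kHz > fs/2 = 38.75 kHz, folds to fs − 45 kHz = 32.5 kHz.

32.5 kHz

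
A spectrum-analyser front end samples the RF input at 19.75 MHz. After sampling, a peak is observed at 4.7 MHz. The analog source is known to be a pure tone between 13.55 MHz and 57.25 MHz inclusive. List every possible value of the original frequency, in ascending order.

Frequencies that alias to 4.7 MHz are k·fs ± 4.7 MHz for integer k ≥ 0.
k=0: 4.7 MHz.
k=1: 15.05 MHz, 24.45 MHz.
k=2: 34.8 MHz, 44.2 MHz.
k=3: 54.55 MHz, 63.95 MHz.
k=4: 74.3 MHz, 83.7 MHz.
Within [13.55 MHz, 57.25 MHz]: 15.05 MHz, 24.45 MHz, 34.8 MHz, 44.2 MHz, 54.55 MHz.

15.05 MHz, 24.45 MHz, 34.8 MHz, 44.2 MHz, 54.55 MHz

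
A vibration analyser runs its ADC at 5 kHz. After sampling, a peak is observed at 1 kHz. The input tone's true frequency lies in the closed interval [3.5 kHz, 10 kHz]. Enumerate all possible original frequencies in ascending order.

4 kHz, 6 kHz, 9 kHz

Frequencies that alias to 1 kHz are k·fs ± 1 kHz for integer k ≥ 0.
k=0: 1 kHz.
k=1: 4 kHz, 6 kHz.
k=2: 9 kHz, 11 kHz.
k=3: 14 kHz, 16 kHz.
Within [3.5 kHz, 10 kHz]: 4 kHz, 6 kHz, 9 kHz.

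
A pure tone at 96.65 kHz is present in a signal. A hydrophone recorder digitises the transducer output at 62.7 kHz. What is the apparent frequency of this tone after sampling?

96.65 kHz mod fs = 33.95 kHz.
33.95 kHz > fs/2 = 31.35 kHz, folds to fs − 33.95 kHz = 28.75 kHz.

28.75 kHz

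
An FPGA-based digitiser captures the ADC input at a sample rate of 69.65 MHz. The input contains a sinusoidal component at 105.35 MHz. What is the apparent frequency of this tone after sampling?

105.35 MHz mod fs = 35.7 MHz.
35.7 MHz > fs/2 = 34.825 MHz, folds to fs − 35.7 MHz = 33.95 MHz.

33.95 MHz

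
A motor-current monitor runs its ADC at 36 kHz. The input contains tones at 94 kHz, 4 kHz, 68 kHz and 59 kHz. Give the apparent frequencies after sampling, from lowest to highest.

fs/2 = 18 kHz.
94 kHz mod fs = 22 kHz.
22 kHz > fs/2 = 18 kHz, folds to fs − 22 kHz = 14 kHz.
4 kHz ≤ fs/2 = 18 kHz, passes unchanged.
68 kHz mod fs = 32 kHz.
32 kHz > fs/2 = 18 kHz, folds to fs − 32 kHz = 4 kHz.
59 kHz mod fs = 23 kHz.
23 kHz > fs/2 = 18 kHz, folds to fs − 23 kHz = 13 kHz.
Distinct values: {4 kHz, 13 kHz, 14 kHz}.

4 kHz, 13 kHz, 14 kHz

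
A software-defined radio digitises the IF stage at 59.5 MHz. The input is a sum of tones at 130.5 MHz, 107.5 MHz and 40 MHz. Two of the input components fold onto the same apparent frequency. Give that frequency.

11.5 MHz

fs/2 = 29.75 MHz.
130.5 MHz mod fs = 11.5 MHz.
11.5 MHz ≤ fs/2 = 29.75 MHz, appears at 11.5 MHz.
107.5 MHz mod fs = 48 MHz.
48 MHz > fs/2 = 29.75 MHz, folds to fs − 48 MHz = 11.5 MHz.
40 MHz > fs/2 = 29.75 MHz, folds to fs − 40 MHz = 19.5 MHz.
107.5 MHz and 130.5 MHz both map to 11.5 MHz.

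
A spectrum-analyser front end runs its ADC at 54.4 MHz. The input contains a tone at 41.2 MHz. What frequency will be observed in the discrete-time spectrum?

41.2 MHz > fs/2 = 27.2 MHz, folds to fs − 41.2 MHz = 13.2 MHz.

13.2 MHz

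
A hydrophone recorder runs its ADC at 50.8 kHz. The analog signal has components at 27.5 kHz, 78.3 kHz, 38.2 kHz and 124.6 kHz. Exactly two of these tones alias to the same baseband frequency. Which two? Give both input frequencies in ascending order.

fs/2 = 25.4 kHz.
27.5 kHz > fs/2 = 25.4 kHz, folds to fs − 27.5 kHz = 23.3 kHz.
78.3 kHz mod fs = 27.5 kHz.
27.5 kHz > fs/2 = 25.4 kHz, folds to fs − 27.5 kHz = 23.3 kHz.
38.2 kHz > fs/2 = 25.4 kHz, folds to fs − 38.2 kHz = 12.6 kHz.
124.6 kHz mod fs = 23 kHz.
23 kHz ≤ fs/2 = 25.4 kHz, appears at 23 kHz.
27.5 kHz and 78.3 kHz both map to 23.3 kHz.

27.5 kHz, 78.3 kHz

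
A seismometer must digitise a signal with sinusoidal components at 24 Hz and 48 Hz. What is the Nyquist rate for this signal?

96 Hz

Highest-frequency component: 48 Hz.
Nyquist rate = 2 × 48 Hz = 96 Hz.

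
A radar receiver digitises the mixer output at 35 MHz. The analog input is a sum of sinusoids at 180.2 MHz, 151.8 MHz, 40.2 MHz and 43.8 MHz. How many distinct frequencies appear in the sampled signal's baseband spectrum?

fs/2 = 17.5 MHz.
180.2 MHz mod fs = 5.2 MHz.
5.2 MHz ≤ fs/2 = 17.5 MHz, appears at 5.2 MHz.
151.8 MHz mod fs = 11.8 MHz.
11.8 MHz ≤ fs/2 = 17.5 MHz, appears at 11.8 MHz.
40.2 MHz mod fs = 5.2 MHz.
5.2 MHz ≤ fs/2 = 17.5 MHz, appears at 5.2 MHz.
43.8 MHz mod fs = 8.8 MHz.
8.8 MHz ≤ fs/2 = 17.5 MHz, appears at 8.8 MHz.
Distinct values: {5.2 MHz, 8.8 MHz, 11.8 MHz} → 3.

3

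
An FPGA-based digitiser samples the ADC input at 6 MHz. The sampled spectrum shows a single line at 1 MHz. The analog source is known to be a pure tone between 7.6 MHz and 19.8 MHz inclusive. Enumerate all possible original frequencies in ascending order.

11 MHz, 13 MHz, 17 MHz, 19 MHz

Frequencies that alias to 1 MHz are k·fs ± 1 MHz for integer k ≥ 0.
k=0: 1 MHz.
k=1: 5 MHz, 7 MHz.
k=2: 11 MHz, 13 MHz.
k=3: 17 MHz, 19 MHz.
k=4: 23 MHz, 25 MHz.
Within [7.6 MHz, 19.8 MHz]: 11 MHz, 13 MHz, 17 MHz, 19 MHz.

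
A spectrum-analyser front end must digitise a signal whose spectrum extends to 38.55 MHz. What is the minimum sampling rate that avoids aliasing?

Nyquist rate = 2 × 38.55 MHz = 77.1 MHz.

77.1 MHz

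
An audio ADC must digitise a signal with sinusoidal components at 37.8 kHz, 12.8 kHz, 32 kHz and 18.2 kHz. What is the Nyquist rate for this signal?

Highest-frequency component: 37.8 kHz.
Nyquist rate = 2 × 37.8 kHz = 75.6 kHz.

75.6 kHz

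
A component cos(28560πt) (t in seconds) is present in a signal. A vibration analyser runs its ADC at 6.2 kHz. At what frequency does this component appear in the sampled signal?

1.88 kHz

ω = 28560π rad/s → f = ω/(2π) = 14280 Hz = 14.28 kHz.
14.28 kHz mod fs = 1.88 kHz.
1.88 kHz ≤ fs/2 = 3.1 kHz, appears at 1.88 kHz.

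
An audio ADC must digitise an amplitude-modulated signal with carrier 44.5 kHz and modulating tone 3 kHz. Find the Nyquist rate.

95 kHz

AM sidebands sit at fc ± fm = 41.5 kHz and 47.5 kHz.
Highest-frequency component: 47.5 kHz.
Nyquist rate = 2 × 47.5 kHz = 95 kHz.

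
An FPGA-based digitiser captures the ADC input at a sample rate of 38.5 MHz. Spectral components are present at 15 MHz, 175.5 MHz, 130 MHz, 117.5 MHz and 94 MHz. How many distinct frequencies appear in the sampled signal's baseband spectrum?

4

fs/2 = 19.25 MHz.
15 MHz ≤ fs/2 = 19.25 MHz, passes unchanged.
175.5 MHz mod fs = 21.5 MHz.
21.5 MHz > fs/2 = 19.25 MHz, folds to fs − 21.5 MHz = 17 MHz.
130 MHz mod fs = 14.5 MHz.
14.5 MHz ≤ fs/2 = 19.25 MHz, appears at 14.5 MHz.
117.5 MHz mod fs = 2 MHz.
2 MHz ≤ fs/2 = 19.25 MHz, appears at 2 MHz.
94 MHz mod fs = 17 MHz.
17 MHz ≤ fs/2 = 19.25 MHz, appears at 17 MHz.
Distinct values: {2 MHz, 14.5 MHz, 15 MHz, 17 MHz} → 4.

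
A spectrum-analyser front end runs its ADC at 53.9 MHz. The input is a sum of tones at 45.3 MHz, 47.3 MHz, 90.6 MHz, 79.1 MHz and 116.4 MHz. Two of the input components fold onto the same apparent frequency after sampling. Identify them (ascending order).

45.3 MHz, 116.4 MHz

fs/2 = 26.95 MHz.
45.3 MHz > fs/2 = 26.95 MHz, folds to fs − 45.3 MHz = 8.6 MHz.
47.3 MHz > fs/2 = 26.95 MHz, folds to fs − 47.3 MHz = 6.6 MHz.
90.6 MHz mod fs = 36.7 MHz.
36.7 MHz > fs/2 = 26.95 MHz, folds to fs − 36.7 MHz = 17.2 MHz.
79.1 MHz mod fs = 25.2 MHz.
25.2 MHz ≤ fs/2 = 26.95 MHz, appears at 25.2 MHz.
116.4 MHz mod fs = 8.6 MHz.
8.6 MHz ≤ fs/2 = 26.95 MHz, appears at 8.6 MHz.
45.3 MHz and 116.4 MHz both map to 8.6 MHz.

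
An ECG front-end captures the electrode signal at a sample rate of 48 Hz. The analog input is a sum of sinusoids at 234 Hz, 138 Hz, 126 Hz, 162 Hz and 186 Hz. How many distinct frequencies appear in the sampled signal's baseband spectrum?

fs/2 = 24 Hz.
234 Hz mod fs = 42 Hz.
42 Hz > fs/2 = 24 Hz, folds to fs − 42 Hz = 6 Hz.
138 Hz mod fs = 42 Hz.
42 Hz > fs/2 = 24 Hz, folds to fs − 42 Hz = 6 Hz.
126 Hz mod fs = 30 Hz.
30 Hz > fs/2 = 24 Hz, folds to fs − 30 Hz = 18 Hz.
162 Hz mod fs = 18 Hz.
18 Hz ≤ fs/2 = 24 Hz, appears at 18 Hz.
186 Hz mod fs = 42 Hz.
42 Hz > fs/2 = 24 Hz, folds to fs − 42 Hz = 6 Hz.
Distinct values: {6 Hz, 18 Hz} → 2.

2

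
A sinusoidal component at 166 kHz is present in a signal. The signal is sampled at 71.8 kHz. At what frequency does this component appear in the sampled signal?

22.4 kHz

166 kHz mod fs = 22.4 kHz.
22.4 kHz ≤ fs/2 = 35.9 kHz, appears at 22.4 kHz.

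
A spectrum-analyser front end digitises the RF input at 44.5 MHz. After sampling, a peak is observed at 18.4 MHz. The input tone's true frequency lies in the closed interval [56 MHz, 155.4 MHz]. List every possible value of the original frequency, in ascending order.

62.9 MHz, 70.6 MHz, 107.4 MHz, 115.1 MHz, 151.9 MHz

Frequencies that alias to 18.4 MHz are k·fs ± 18.4 MHz for integer k ≥ 0.
k=0: 18.4 MHz.
k=1: 26.1 MHz, 62.9 MHz.
k=2: 70.6 MHz, 107.4 MHz.
k=3: 115.1 MHz, 151.9 MHz.
k=4: 159.6 MHz, 196.4 MHz.
Within [56 MHz, 155.4 MHz]: 62.9 MHz, 70.6 MHz, 107.4 MHz, 115.1 MHz, 151.9 MHz.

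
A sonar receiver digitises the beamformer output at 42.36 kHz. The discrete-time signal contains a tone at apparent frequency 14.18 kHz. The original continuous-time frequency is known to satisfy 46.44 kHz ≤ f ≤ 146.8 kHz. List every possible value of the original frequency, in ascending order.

Frequencies that alias to 14.18 kHz are k·fs ± 14.18 kHz for integer k ≥ 0.
k=0: 14.18 kHz.
k=1: 28.18 kHz, 56.54 kHz.
k=2: 70.54 kHz, 98.9 kHz.
k=3: 112.9 kHz, 141.26 kHz.
k=4: 155.26 kHz, 183.62 kHz.
Within [46.44 kHz, 146.8 kHz]: 56.54 kHz, 70.54 kHz, 98.9 kHz, 112.9 kHz, 141.26 kHz.

56.54 kHz, 70.54 kHz, 98.9 kHz, 112.9 kHz, 141.26 kHz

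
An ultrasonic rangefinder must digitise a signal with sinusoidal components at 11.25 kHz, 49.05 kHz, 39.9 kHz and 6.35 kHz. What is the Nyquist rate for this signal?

98.1 kHz

Highest-frequency component: 49.05 kHz.
Nyquist rate = 2 × 49.05 kHz = 98.1 kHz.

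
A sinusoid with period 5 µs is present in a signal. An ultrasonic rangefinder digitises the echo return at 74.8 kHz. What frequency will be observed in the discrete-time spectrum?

T = 5 µs → f = 1/T = 200 kHz.
200 kHz mod fs = 50.4 kHz.
50.4 kHz > fs/2 = 37.4 kHz, folds to fs − 50.4 kHz = 24.4 kHz.

24.4 kHz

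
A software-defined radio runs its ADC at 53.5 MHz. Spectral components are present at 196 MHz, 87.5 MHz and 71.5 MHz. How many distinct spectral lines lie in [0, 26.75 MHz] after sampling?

2

fs/2 = 26.75 MHz.
196 MHz mod fs = 35.5 MHz.
35.5 MHz > fs/2 = 26.75 MHz, folds to fs − 35.5 MHz = 18 MHz.
87.5 MHz mod fs = 34 MHz.
34 MHz > fs/2 = 26.75 MHz, folds to fs − 34 MHz = 19.5 MHz.
71.5 MHz mod fs = 18 MHz.
18 MHz ≤ fs/2 = 26.75 MHz, appears at 18 MHz.
Distinct values: {18 MHz, 19.5 MHz} → 2.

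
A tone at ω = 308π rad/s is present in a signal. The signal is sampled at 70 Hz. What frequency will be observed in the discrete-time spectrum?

ω = 308π rad/s → f = ω/(2π) = 154 Hz.
154 Hz mod fs = 14 Hz.
14 Hz ≤ fs/2 = 35 Hz, appears at 14 Hz.

14 Hz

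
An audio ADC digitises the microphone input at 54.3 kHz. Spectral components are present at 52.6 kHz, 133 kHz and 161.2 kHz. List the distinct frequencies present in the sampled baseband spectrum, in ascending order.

1.7 kHz, 24.4 kHz

fs/2 = 27.15 kHz.
52.6 kHz > fs/2 = 27.15 kHz, folds to fs − 52.6 kHz = 1.7 kHz.
133 kHz mod fs = 24.4 kHz.
24.4 kHz ≤ fs/2 = 27.15 kHz, appears at 24.4 kHz.
161.2 kHz mod fs = 52.6 kHz.
52.6 kHz > fs/2 = 27.15 kHz, folds to fs − 52.6 kHz = 1.7 kHz.
Distinct values: {1.7 kHz, 24.4 kHz}.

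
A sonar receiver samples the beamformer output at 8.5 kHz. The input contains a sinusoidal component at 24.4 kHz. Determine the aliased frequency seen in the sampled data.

24.4 kHz mod fs = 7.4 kHz.
7.4 kHz > fs/2 = 4.25 kHz, folds to fs − 7.4 kHz = 1.1 kHz.

1.1 kHz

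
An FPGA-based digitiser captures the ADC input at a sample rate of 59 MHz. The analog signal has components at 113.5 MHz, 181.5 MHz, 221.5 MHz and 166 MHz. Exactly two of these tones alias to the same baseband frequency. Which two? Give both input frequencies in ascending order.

113.5 MHz, 181.5 MHz

fs/2 = 29.5 MHz.
113.5 MHz mod fs = 54.5 MHz.
54.5 MHz > fs/2 = 29.5 MHz, folds to fs − 54.5 MHz = 4.5 MHz.
181.5 MHz mod fs = 4.5 MHz.
4.5 MHz ≤ fs/2 = 29.5 MHz, appears at 4.5 MHz.
221.5 MHz mod fs = 44.5 MHz.
44.5 MHz > fs/2 = 29.5 MHz, folds to fs − 44.5 MHz = 14.5 MHz.
166 MHz mod fs = 48 MHz.
48 MHz > fs/2 = 29.5 MHz, folds to fs − 48 MHz = 11 MHz.
113.5 MHz and 181.5 MHz both map to 4.5 MHz.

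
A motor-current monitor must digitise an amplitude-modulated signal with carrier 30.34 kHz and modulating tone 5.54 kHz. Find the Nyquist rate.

AM sidebands sit at fc ± fm = 24.8 kHz and 35.88 kHz.
Highest-frequency component: 35.88 kHz.
Nyquist rate = 2 × 35.88 kHz = 71.76 kHz.

71.76 kHz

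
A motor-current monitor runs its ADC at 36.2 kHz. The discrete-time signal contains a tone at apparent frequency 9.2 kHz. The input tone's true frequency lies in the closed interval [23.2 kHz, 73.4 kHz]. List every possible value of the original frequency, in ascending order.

27 kHz, 45.4 kHz, 63.2 kHz

Frequencies that alias to 9.2 kHz are k·fs ± 9.2 kHz for integer k ≥ 0.
k=0: 9.2 kHz.
k=1: 27 kHz, 45.4 kHz.
k=2: 63.2 kHz, 81.6 kHz.
k=3: 99.4 kHz, 117.8 kHz.
Within [23.2 kHz, 73.4 kHz]: 27 kHz, 45.4 kHz, 63.2 kHz.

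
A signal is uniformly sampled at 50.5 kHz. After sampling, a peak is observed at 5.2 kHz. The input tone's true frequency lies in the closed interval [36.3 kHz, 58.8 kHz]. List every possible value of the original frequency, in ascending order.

Frequencies that alias to 5.2 kHz are k·fs ± 5.2 kHz for integer k ≥ 0.
k=0: 5.2 kHz.
k=1: 45.3 kHz, 55.7 kHz.
k=2: 95.8 kHz, 106.2 kHz.
Within [36.3 kHz, 58.8 kHz]: 45.3 kHz, 55.7 kHz.

45.3 kHz, 55.7 kHz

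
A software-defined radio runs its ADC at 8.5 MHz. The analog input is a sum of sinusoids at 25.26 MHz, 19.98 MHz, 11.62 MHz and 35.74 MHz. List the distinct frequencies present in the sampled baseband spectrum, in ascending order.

fs/2 = 4.25 MHz.
25.26 MHz mod fs = 8.26 MHz.
8.26 MHz > fs/2 = 4.25 MHz, folds to fs − 8.26 MHz = 0.24 MHz.
19.98 MHz mod fs = 2.98 MHz.
2.98 MHz ≤ fs/2 = 4.25 MHz, appears at 2.98 MHz.
11.62 MHz mod fs = 3.12 MHz.
3.12 MHz ≤ fs/2 = 4.25 MHz, appears at 3.12 MHz.
35.74 MHz mod fs = 1.74 MHz.
1.74 MHz ≤ fs/2 = 4.25 MHz, appears at 1.74 MHz.
Distinct values: {0.24 MHz, 1.74 MHz, 2.98 MHz, 3.12 MHz}.

0.24 MHz, 1.74 MHz, 2.98 MHz, 3.12 MHz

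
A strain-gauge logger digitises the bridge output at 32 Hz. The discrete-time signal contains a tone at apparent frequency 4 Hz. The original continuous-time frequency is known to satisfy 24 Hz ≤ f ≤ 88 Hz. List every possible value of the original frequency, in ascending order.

28 Hz, 36 Hz, 60 Hz, 68 Hz

Frequencies that alias to 4 Hz are k·fs ± 4 Hz for integer k ≥ 0.
k=0: 4 Hz.
k=1: 28 Hz, 36 Hz.
k=2: 60 Hz, 68 Hz.
k=3: 92 Hz, 100 Hz.
Within [24 Hz, 88 Hz]: 28 Hz, 36 Hz, 60 Hz, 68 Hz.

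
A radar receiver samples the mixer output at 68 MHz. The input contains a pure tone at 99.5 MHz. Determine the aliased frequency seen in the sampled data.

99.5 MHz mod fs = 31.5 MHz.
31.5 MHz ≤ fs/2 = 34 MHz, appears at 31.5 MHz.

31.5 MHz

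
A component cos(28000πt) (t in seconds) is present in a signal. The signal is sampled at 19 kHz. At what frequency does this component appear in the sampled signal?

ω = 28000π rad/s → f = ω/(2π) = 14000 Hz = 14 kHz.
14 kHz > fs/2 = 9.5 kHz, folds to fs − 14 kHz = 5 kHz.

5 kHz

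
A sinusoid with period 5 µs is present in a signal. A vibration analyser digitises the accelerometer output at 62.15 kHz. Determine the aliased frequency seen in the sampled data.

13.55 kHz

T = 5 µs → f = 1/T = 200 kHz.
200 kHz mod fs = 13.55 kHz.
13.55 kHz ≤ fs/2 = 31.075 kHz, appears at 13.55 kHz.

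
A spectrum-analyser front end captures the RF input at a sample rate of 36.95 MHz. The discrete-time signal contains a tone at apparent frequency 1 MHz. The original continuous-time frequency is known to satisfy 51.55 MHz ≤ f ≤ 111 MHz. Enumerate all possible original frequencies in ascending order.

72.9 MHz, 74.9 MHz, 109.85 MHz

Frequencies that alias to 1 MHz are k·fs ± 1 MHz for integer k ≥ 0.
k=0: 1 MHz.
k=1: 35.95 MHz, 37.95 MHz.
k=2: 72.9 MHz, 74.9 MHz.
k=3: 109.85 MHz, 111.85 MHz.
k=4: 146.8 MHz, 148.8 MHz.
Within [51.55 MHz, 111 MHz]: 72.9 MHz, 74.9 MHz, 109.85 MHz.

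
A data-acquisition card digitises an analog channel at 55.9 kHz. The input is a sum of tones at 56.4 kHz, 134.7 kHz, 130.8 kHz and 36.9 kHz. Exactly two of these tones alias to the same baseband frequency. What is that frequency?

19 kHz

fs/2 = 27.95 kHz.
56.4 kHz mod fs = 0.5 kHz.
0.5 kHz ≤ fs/2 = 27.95 kHz, appears at 0.5 kHz.
134.7 kHz mod fs = 22.9 kHz.
22.9 kHz ≤ fs/2 = 27.95 kHz, appears at 22.9 kHz.
130.8 kHz mod fs = 19 kHz.
19 kHz ≤ fs/2 = 27.95 kHz, appears at 19 kHz.
36.9 kHz > fs/2 = 27.95 kHz, folds to fs − 36.9 kHz = 19 kHz.
36.9 kHz and 130.8 kHz both map to 19 kHz.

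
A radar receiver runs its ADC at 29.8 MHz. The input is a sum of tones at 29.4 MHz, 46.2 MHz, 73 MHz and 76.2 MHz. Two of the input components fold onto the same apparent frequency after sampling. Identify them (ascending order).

46.2 MHz, 73 MHz

fs/2 = 14.9 MHz.
29.4 MHz > fs/2 = 14.9 MHz, folds to fs − 29.4 MHz = 0.4 MHz.
46.2 MHz mod fs = 16.4 MHz.
16.4 MHz > fs/2 = 14.9 MHz, folds to fs − 16.4 MHz = 13.4 MHz.
73 MHz mod fs = 13.4 MHz.
13.4 MHz ≤ fs/2 = 14.9 MHz, appears at 13.4 MHz.
76.2 MHz mod fs = 16.6 MHz.
16.6 MHz > fs/2 = 14.9 MHz, folds to fs − 16.6 MHz = 13.2 MHz.
46.2 MHz and 73 MHz both map to 13.4 MHz.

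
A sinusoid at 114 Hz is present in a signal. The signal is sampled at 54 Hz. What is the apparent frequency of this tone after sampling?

114 Hz mod fs = 6 Hz.
6 Hz ≤ fs/2 = 27 Hz, appears at 6 Hz.

6 Hz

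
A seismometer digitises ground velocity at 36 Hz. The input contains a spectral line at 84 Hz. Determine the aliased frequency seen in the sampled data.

12 Hz

84 Hz mod fs = 12 Hz.
12 Hz ≤ fs/2 = 18 Hz, appears at 12 Hz.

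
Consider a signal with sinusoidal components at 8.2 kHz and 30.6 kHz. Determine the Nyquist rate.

Highest-frequency component: 30.6 kHz.
Nyquist rate = 2 × 30.6 kHz = 61.2 kHz.

61.2 kHz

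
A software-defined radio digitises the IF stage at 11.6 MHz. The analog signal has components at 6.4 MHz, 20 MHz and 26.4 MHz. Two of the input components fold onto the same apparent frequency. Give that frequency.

fs/2 = 5.8 MHz.
6.4 MHz > fs/2 = 5.8 MHz, folds to fs − 6.4 MHz = 5.2 MHz.
20 MHz mod fs = 8.4 MHz.
8.4 MHz > fs/2 = 5.8 MHz, folds to fs − 8.4 MHz = 3.2 MHz.
26.4 MHz mod fs = 3.2 MHz.
3.2 MHz ≤ fs/2 = 5.8 MHz, appears at 3.2 MHz.
20 MHz and 26.4 MHz both map to 3.2 MHz.

3.2 MHz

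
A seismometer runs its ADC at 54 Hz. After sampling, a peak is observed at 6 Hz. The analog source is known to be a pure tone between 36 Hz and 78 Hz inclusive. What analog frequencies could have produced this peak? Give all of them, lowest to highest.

Frequencies that alias to 6 Hz are k·fs ± 6 Hz for integer k ≥ 0.
k=0: 6 Hz.
k=1: 48 Hz, 60 Hz.
k=2: 102 Hz, 114 Hz.
Within [36 Hz, 78 Hz]: 48 Hz, 60 Hz.

48 Hz, 60 Hz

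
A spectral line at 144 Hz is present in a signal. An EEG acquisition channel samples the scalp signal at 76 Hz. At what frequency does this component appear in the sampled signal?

144 Hz mod fs = 68 Hz.
68 Hz > fs/2 = 38 Hz, folds to fs − 68 Hz = 8 Hz.

8 Hz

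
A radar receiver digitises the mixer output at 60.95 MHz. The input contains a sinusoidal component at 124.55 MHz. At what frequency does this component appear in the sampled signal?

2.65 MHz

124.55 MHz mod fs = 2.65 MHz.
2.65 MHz ≤ fs/2 = 30.475 MHz, appears at 2.65 MHz.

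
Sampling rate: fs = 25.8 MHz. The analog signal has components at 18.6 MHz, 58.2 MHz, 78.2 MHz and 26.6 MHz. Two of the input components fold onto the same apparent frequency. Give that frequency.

fs/2 = 12.9 MHz.
18.6 MHz > fs/2 = 12.9 MHz, folds to fs − 18.6 MHz = 7.2 MHz.
58.2 MHz mod fs = 6.6 MHz.
6.6 MHz ≤ fs/2 = 12.9 MHz, appears at 6.6 MHz.
78.2 MHz mod fs = 0.8 MHz.
0.8 MHz ≤ fs/2 = 12.9 MHz, appears at 0.8 MHz.
26.6 MHz mod fs = 0.8 MHz.
0.8 MHz ≤ fs/2 = 12.9 MHz, appears at 0.8 MHz.
26.6 MHz and 78.2 MHz both map to 0.8 MHz.

0.8 MHz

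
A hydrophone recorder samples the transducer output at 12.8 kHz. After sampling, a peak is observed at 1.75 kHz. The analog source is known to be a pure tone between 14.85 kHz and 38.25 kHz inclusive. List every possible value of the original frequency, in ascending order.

23.85 kHz, 27.35 kHz, 36.65 kHz

Frequencies that alias to 1.75 kHz are k·fs ± 1.75 kHz for integer k ≥ 0.
k=0: 1.75 kHz.
k=1: 11.05 kHz, 14.55 kHz.
k=2: 23.85 kHz, 27.35 kHz.
k=3: 36.65 kHz, 40.15 kHz.
k=4: 49.45 kHz, 52.95 kHz.
Within [14.85 kHz, 38.25 kHz]: 23.85 kHz, 27.35 kHz, 36.65 kHz.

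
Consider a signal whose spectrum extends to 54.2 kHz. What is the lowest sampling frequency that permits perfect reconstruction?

Nyquist rate = 2 × 54.2 kHz = 108.4 kHz.

108.4 kHz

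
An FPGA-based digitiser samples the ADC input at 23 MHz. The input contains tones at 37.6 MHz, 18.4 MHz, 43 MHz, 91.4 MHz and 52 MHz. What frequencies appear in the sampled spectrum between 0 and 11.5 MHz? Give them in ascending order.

0.6 MHz, 3 MHz, 4.6 MHz, 6 MHz, 8.4 MHz

fs/2 = 11.5 MHz.
37.6 MHz mod fs = 14.6 MHz.
14.6 MHz > fs/2 = 11.5 MHz, folds to fs − 14.6 MHz = 8.4 MHz.
18.4 MHz > fs/2 = 11.5 MHz, folds to fs − 18.4 MHz = 4.6 MHz.
43 MHz mod fs = 20 MHz.
20 MHz > fs/2 = 11.5 MHz, folds to fs − 20 MHz = 3 MHz.
91.4 MHz mod fs = 22.4 MHz.
22.4 MHz > fs/2 = 11.5 MHz, folds to fs − 22.4 MHz = 0.6 MHz.
52 MHz mod fs = 6 MHz.
6 MHz ≤ fs/2 = 11.5 MHz, appears at 6 MHz.
Distinct values: {0.6 MHz, 3 MHz, 4.6 MHz, 6 MHz, 8.4 MHz}.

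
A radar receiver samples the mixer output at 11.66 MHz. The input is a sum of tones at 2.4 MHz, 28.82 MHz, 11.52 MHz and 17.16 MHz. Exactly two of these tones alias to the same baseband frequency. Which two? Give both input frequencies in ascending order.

17.16 MHz, 28.82 MHz

fs/2 = 5.83 MHz.
2.4 MHz ≤ fs/2 = 5.83 MHz, passes unchanged.
28.82 MHz mod fs = 5.5 MHz.
5.5 MHz ≤ fs/2 = 5.83 MHz, appears at 5.5 MHz.
11.52 MHz > fs/2 = 5.83 MHz, folds to fs − 11.52 MHz = 0.14 MHz.
17.16 MHz mod fs = 5.5 MHz.
5.5 MHz ≤ fs/2 = 5.83 MHz, appears at 5.5 MHz.
17.16 MHz and 28.82 MHz both map to 5.5 MHz.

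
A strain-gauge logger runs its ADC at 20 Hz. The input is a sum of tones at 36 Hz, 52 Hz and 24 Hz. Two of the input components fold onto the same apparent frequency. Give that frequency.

fs/2 = 10 Hz.
36 Hz mod fs = 16 Hz.
16 Hz > fs/2 = 10 Hz, folds to fs − 16 Hz = 4 Hz.
52 Hz mod fs = 12 Hz.
12 Hz > fs/2 = 10 Hz, folds to fs − 12 Hz = 8 Hz.
24 Hz mod fs = 4 Hz.
4 Hz ≤ fs/2 = 10 Hz, appears at 4 Hz.
24 Hz and 36 Hz both map to 4 Hz.

4 Hz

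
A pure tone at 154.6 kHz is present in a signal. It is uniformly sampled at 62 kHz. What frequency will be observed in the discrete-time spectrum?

30.6 kHz

154.6 kHz mod fs = 30.6 kHz.
30.6 kHz ≤ fs/2 = 31 kHz, appears at 30.6 kHz.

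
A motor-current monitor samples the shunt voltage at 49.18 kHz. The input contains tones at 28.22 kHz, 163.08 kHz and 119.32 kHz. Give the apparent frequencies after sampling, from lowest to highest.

fs/2 = 24.59 kHz.
28.22 kHz > fs/2 = 24.59 kHz, folds to fs − 28.22 kHz = 20.96 kHz.
163.08 kHz mod fs = 15.54 kHz.
15.54 kHz ≤ fs/2 = 24.59 kHz, appears at 15.54 kHz.
119.32 kHz mod fs = 20.96 kHz.
20.96 kHz ≤ fs/2 = 24.59 kHz, appears at 20.96 kHz.
Distinct values: {15.54 kHz, 20.96 kHz}.

15.54 kHz, 20.96 kHz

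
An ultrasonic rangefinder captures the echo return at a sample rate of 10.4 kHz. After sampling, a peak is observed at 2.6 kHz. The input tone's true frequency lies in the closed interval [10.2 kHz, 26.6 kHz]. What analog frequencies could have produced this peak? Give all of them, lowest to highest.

Frequencies that alias to 2.6 kHz are k·fs ± 2.6 kHz for integer k ≥ 0.
k=0: 2.6 kHz.
k=1: 7.8 kHz, 13 kHz.
k=2: 18.2 kHz, 23.4 kHz.
k=3: 28.6 kHz, 33.8 kHz.
Within [10.2 kHz, 26.6 kHz]: 13 kHz, 18.2 kHz, 23.4 kHz.

13 kHz, 18.2 kHz, 23.4 kHz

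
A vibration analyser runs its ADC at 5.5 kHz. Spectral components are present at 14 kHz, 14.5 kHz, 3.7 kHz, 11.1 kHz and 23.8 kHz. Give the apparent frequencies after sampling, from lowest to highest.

0.1 kHz, 1.8 kHz, 2 kHz, 2.5 kHz

fs/2 = 2.75 kHz.
14 kHz mod fs = 3 kHz.
3 kHz > fs/2 = 2.75 kHz, folds to fs − 3 kHz = 2.5 kHz.
14.5 kHz mod fs = 3.5 kHz.
3.5 kHz > fs/2 = 2.75 kHz, folds to fs − 3.5 kHz = 2 kHz.
3.7 kHz > fs/2 = 2.75 kHz, folds to fs − 3.7 kHz = 1.8 kHz.
11.1 kHz mod fs = 0.1 kHz.
0.1 kHz ≤ fs/2 = 2.75 kHz, appears at 0.1 kHz.
23.8 kHz mod fs = 1.8 kHz.
1.8 kHz ≤ fs/2 = 2.75 kHz, appears at 1.8 kHz.
Distinct values: {0.1 kHz, 1.8 kHz, 2 kHz, 2.5 kHz}.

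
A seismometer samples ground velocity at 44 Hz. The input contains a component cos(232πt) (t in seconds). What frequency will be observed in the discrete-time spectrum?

16 Hz

ω = 232π rad/s → f = ω/(2π) = 116 Hz.
116 Hz mod fs = 28 Hz.
28 Hz > fs/2 = 22 Hz, folds to fs − 28 Hz = 16 Hz.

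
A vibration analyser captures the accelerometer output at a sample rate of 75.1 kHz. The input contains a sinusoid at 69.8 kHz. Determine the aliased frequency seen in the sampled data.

69.8 kHz > fs/2 = 37.55 kHz, folds to fs − 69.8 kHz = 5.3 kHz.

5.3 kHz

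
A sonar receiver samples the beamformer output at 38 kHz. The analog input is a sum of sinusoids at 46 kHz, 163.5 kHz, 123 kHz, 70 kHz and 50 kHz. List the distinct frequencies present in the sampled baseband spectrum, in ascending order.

6 kHz, 8 kHz, 9 kHz, 11.5 kHz, 12 kHz

fs/2 = 19 kHz.
46 kHz mod fs = 8 kHz.
8 kHz ≤ fs/2 = 19 kHz, appears at 8 kHz.
163.5 kHz mod fs = 11.5 kHz.
11.5 kHz ≤ fs/2 = 19 kHz, appears at 11.5 kHz.
123 kHz mod fs = 9 kHz.
9 kHz ≤ fs/2 = 19 kHz, appears at 9 kHz.
70 kHz mod fs = 32 kHz.
32 kHz > fs/2 = 19 kHz, folds to fs − 32 kHz = 6 kHz.
50 kHz mod fs = 12 kHz.
12 kHz ≤ fs/2 = 19 kHz, appears at 12 kHz.
Distinct values: {6 kHz, 8 kHz, 9 kHz, 11.5 kHz, 12 kHz}.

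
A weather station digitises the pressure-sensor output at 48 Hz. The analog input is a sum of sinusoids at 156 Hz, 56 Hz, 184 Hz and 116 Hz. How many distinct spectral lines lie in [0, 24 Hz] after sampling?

fs/2 = 24 Hz.
156 Hz mod fs = 12 Hz.
12 Hz ≤ fs/2 = 24 Hz, appears at 12 Hz.
56 Hz mod fs = 8 Hz.
8 Hz ≤ fs/2 = 24 Hz, appears at 8 Hz.
184 Hz mod fs = 40 Hz.
40 Hz > fs/2 = 24 Hz, folds to fs − 40 Hz = 8 Hz.
116 Hz mod fs = 20 Hz.
20 Hz ≤ fs/2 = 24 Hz, appears at 20 Hz.
Distinct values: {8 Hz, 12 Hz, 20 Hz} → 3.

3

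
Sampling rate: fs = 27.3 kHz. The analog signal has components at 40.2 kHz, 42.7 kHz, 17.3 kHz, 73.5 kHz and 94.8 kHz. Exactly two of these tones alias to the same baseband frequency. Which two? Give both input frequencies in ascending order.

fs/2 = 13.65 kHz.
40.2 kHz mod fs = 12.9 kHz.
12.9 kHz ≤ fs/2 = 13.65 kHz, appears at 12.9 kHz.
42.7 kHz mod fs = 15.4 kHz.
15.4 kHz > fs/2 = 13.65 kHz, folds to fs − 15.4 kHz = 11.9 kHz.
17.3 kHz > fs/2 = 13.65 kHz, folds to fs − 17.3 kHz = 10 kHz.
73.5 kHz mod fs = 18.9 kHz.
18.9 kHz > fs/2 = 13.65 kHz, folds to fs − 18.9 kHz = 8.4 kHz.
94.8 kHz mod fs = 12.9 kHz.
12.9 kHz ≤ fs/2 = 13.65 kHz, appears at 12.9 kHz.
40.2 kHz and 94.8 kHz both map to 12.9 kHz.

40.2 kHz, 94.8 kHz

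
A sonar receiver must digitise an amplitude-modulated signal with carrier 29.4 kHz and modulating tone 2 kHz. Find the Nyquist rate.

AM sidebands sit at fc ± fm = 27.4 kHz and 31.4 kHz.
Highest-frequency component: 31.4 kHz.
Nyquist rate = 2 × 31.4 kHz = 62.8 kHz.

62.8 kHz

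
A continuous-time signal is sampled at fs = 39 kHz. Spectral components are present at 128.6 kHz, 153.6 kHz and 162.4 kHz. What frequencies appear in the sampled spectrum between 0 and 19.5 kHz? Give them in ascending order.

2.4 kHz, 6.4 kHz, 11.6 kHz

fs/2 = 19.5 kHz.
128.6 kHz mod fs = 11.6 kHz.
11.6 kHz ≤ fs/2 = 19.5 kHz, appears at 11.6 kHz.
153.6 kHz mod fs = 36.6 kHz.
36.6 kHz > fs/2 = 19.5 kHz, folds to fs − 36.6 kHz = 2.4 kHz.
162.4 kHz mod fs = 6.4 kHz.
6.4 kHz ≤ fs/2 = 19.5 kHz, appears at 6.4 kHz.
Distinct values: {2.4 kHz, 6.4 kHz, 11.6 kHz}.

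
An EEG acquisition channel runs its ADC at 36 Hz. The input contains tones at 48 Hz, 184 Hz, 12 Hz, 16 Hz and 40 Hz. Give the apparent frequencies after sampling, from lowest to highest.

4 Hz, 12 Hz, 16 Hz

fs/2 = 18 Hz.
48 Hz mod fs = 12 Hz.
12 Hz ≤ fs/2 = 18 Hz, appears at 12 Hz.
184 Hz mod fs = 4 Hz.
4 Hz ≤ fs/2 = 18 Hz, appears at 4 Hz.
12 Hz ≤ fs/2 = 18 Hz, passes unchanged.
16 Hz ≤ fs/2 = 18 Hz, passes unchanged.
40 Hz mod fs = 4 Hz.
4 Hz ≤ fs/2 = 18 Hz, appears at 4 Hz.
Distinct values: {4 Hz, 12 Hz, 16 Hz}.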